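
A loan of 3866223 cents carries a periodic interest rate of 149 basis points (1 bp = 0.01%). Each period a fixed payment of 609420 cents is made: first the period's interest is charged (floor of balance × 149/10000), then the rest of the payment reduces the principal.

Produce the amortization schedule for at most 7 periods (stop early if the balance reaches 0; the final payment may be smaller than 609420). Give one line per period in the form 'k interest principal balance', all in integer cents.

1 57606 551814 3314409
2 49384 560036 2754373
3 41040 568380 2185993
4 32571 576849 1609144
5 23976 585444 1023700
6 15253 594167 429533
7 6400 429533 0

1. interest=⌊3866223·149/10000⌋=57606; principal=609420-57606=551814; balance=3866223-551814=3314409
2. interest=⌊3314409·149/10000⌋=49384; principal=609420-49384=560036; balance=3314409-560036=2754373
3. interest=⌊2754373·149/10000⌋=41040; principal=609420-41040=568380; balance=2754373-568380=2185993
4. interest=⌊2185993·149/10000⌋=32571; principal=609420-32571=576849; balance=2185993-576849=1609144
5. interest=⌊1609144·149/10000⌋=23976; principal=609420-23976=585444; balance=1609144-585444=1023700
6. interest=⌊1023700·149/10000⌋=15253; principal=609420-15253=594167; balance=1023700-594167=429533
7. interest=⌊429533·149/10000⌋=6400; principal=min(609420-6400,429533)=429533; balance=429533-429533=0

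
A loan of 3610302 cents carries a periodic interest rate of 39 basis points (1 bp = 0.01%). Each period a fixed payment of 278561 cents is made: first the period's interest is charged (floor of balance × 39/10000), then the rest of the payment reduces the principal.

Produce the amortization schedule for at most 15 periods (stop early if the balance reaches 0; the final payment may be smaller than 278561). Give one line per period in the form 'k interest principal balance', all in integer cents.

1. interest=⌊3610302·39/10000⌋=14080; principal=278561-14080=264481; balance=3610302-264481=3345821
2. interest=⌊3345821·39/10000⌋=13048; principal=278561-13048=265513; balance=3345821-265513=3080308
3. interest=⌊3080308·39/10000⌋=12013; principal=278561-12013=266548; balance=3080308-266548=2813760
4. interest=⌊2813760·39/10000⌋=10973; principal=278561-10973=267588; balance=2813760-267588=2546172
5. interest=⌊2546172·39/10000⌋=9930; principal=278561-9930=268631; balance=2546172-268631=2277541
6. interest=⌊2277541·39/10000⌋=8882; principal=278561-8882=269679; balance=2277541-269679=2007862
7. interest=⌊2007862·39/10000⌋=7830; principal=278561-7830=270731; balance=2007862-270731=1737131
8. interest=⌊1737131·39/10000⌋=6774; principal=278561-6774=271787; balance=1737131-271787=1465344
9. interest=⌊1465344·39/10000⌋=5714; principal=278561-5714=272847; balance=1465344-272847=1192497
10. interest=⌊1192497·39/10000⌋=4650; principal=278561-4650=273911; balance=1192497-273911=918586
11. interest=⌊918586·39/10000⌋=3582; principal=278561-3582=274979; balance=918586-274979=643607
12. interest=⌊643607·39/10000⌋=2510; principal=278561-2510=276051; balance=643607-276051=367556
13. interest=⌊367556·39/10000⌋=1433; principal=278561-1433=277128; balance=367556-277128=90428
14. interest=⌊90428·39/10000⌋=352; principal=min(278561-352,90428)=90428; balance=90428-90428=0

1 14080 264481 3345821
2 13048 265513 3080308
3 12013 266548 2813760
4 10973 267588 2546172
5 9930 268631 2277541
6 8882 269679 2007862
7 7830 270731 1737131
8 6774 271787 1465344
9 5714 272847 1192497
10 4650 273911 918586
11 3582 274979 643607
12 2510 276051 367556
13 1433 277128 90428
14 352 90428 0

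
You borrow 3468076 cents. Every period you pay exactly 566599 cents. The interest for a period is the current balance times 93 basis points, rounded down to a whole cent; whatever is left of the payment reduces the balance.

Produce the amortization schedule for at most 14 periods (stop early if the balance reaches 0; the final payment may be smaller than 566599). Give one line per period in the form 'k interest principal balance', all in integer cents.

1 32253 534346 2933730
2 27283 539316 2394414
3 22268 544331 1850083
4 17205 549394 1300689
5 12096 554503 746186
6 6939 559660 186526
7 1734 186526 0

1. interest=⌊3468076·93/10000⌋=32253; principal=566599-32253=534346; balance=3468076-534346=2933730
2. interest=⌊2933730·93/10000⌋=27283; principal=566599-27283=539316; balance=2933730-539316=2394414
3. interest=⌊2394414·93/10000⌋=22268; principal=566599-22268=544331; balance=2394414-544331=1850083
4. interest=⌊1850083·93/10000⌋=17205; principal=566599-17205=549394; balance=1850083-549394=1300689
5. interest=⌊1300689·93/10000⌋=12096; principal=566599-12096=554503; balance=1300689-554503=746186
6. interest=⌊746186·93/10000⌋=6939; principal=566599-6939=559660; balance=746186-559660=186526
7. interest=⌊186526·93/10000⌋=1734; principal=min(566599-1734,186526)=186526; balance=186526-186526=0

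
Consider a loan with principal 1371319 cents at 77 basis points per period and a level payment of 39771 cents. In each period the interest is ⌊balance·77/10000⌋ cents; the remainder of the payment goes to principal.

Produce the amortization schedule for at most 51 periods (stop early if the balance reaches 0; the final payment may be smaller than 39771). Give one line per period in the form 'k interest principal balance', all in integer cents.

1 10559 29212 1342107
2 10334 29437 1312670
3 10107 29664 1283006
4 9879 29892 1253114
5 9648 30123 1222991
6 9417 30354 1192637
7 9183 30588 1162049
8 8947 30824 1131225
9 8710 31061 1100164
10 8471 31300 1068864
11 8230 31541 1037323
12 7987 31784 1005539
13 7742 32029 973510
14 7496 32275 941235
15 7247 32524 908711
16 6997 32774 875937
17 6744 33027 842910
18 6490 33281 809629
19 6234 33537 776092
20 5975 33796 742296
21 5715 34056 708240
22 5453 34318 673922
23 5189 34582 639340
24 4922 34849 604491
25 4654 35117 569374
26 4384 35387 533987
27 4111 35660 498327
28 3837 35934 462393
29 3560 36211 426182
30 3281 36490 389692
31 3000 36771 352921
32 2717 37054 315867
33 2432 37339 278528
34 2144 37627 240901
35 1854 37917 202984
36 1562 38209 164775
37 1268 38503 126272
38 972 38799 87473
39 673 39098 48375
40 372 39399 8976
41 69 8976 0

1. interest=⌊1371319·77/10000⌋=10559; principal=39771-10559=29212; balance=1371319-29212=1342107
2. interest=⌊1342107·77/10000⌋=10334; principal=39771-10334=29437; balance=1342107-29437=1312670
3. interest=⌊1312670·77/10000⌋=10107; principal=39771-10107=29664; balance=1312670-29664=1283006
4. interest=⌊1283006·77/10000⌋=9879; principal=39771-9879=29892; balance=1283006-29892=1253114
5. interest=⌊1253114·77/10000⌋=9648; principal=39771-9648=30123; balance=1253114-30123=1222991
6. interest=⌊1222991·77/10000⌋=9417; principal=39771-9417=30354; balance=1222991-30354=1192637
7. interest=⌊1192637·77/10000⌋=9183; principal=39771-9183=30588; balance=1192637-30588=1162049
8. interest=⌊1162049·77/10000⌋=8947; principal=39771-8947=30824; balance=1162049-30824=1131225
9. interest=⌊1131225·77/10000⌋=8710; principal=39771-8710=31061; balance=1131225-31061=1100164
10. interest=⌊1100164·77/10000⌋=8471; principal=39771-8471=31300; balance=1100164-31300=1068864
11. interest=⌊1068864·77/10000⌋=8230; principal=39771-8230=31541; balance=1068864-31541=1037323
12. interest=⌊1037323·77/10000⌋=7987; principal=39771-7987=31784; balance=1037323-31784=1005539
13. interest=⌊1005539·77/10000⌋=7742; principal=39771-7742=32029; balance=1005539-32029=973510
14. interest=⌊973510·77/10000⌋=7496; principal=39771-7496=32275; balance=973510-32275=941235
15. interest=⌊941235·77/10000⌋=7247; principal=39771-7247=32524; balance=941235-32524=908711
16. interest=⌊908711·77/10000⌋=6997; principal=39771-6997=32774; balance=908711-32774=875937
17. interest=⌊875937·77/10000⌋=6744; principal=39771-6744=33027; balance=875937-33027=842910
18. interest=⌊842910·77/10000⌋=6490; principal=39771-6490=33281; balance=842910-33281=809629
19. interest=⌊809629·77/10000⌋=6234; principal=39771-6234=33537; balance=809629-33537=776092
20. interest=⌊776092·77/10000⌋=5975; principal=39771-5975=33796; balance=776092-33796=742296
21. interest=⌊742296·77/10000⌋=5715; principal=39771-5715=34056; balance=742296-34056=708240
22. interest=⌊708240·77/10000⌋=5453; principal=39771-5453=34318; balance=708240-34318=673922
23. interest=⌊673922·77/10000⌋=5189; principal=39771-5189=34582; balance=673922-34582=639340
24. interest=⌊639340·77/10000⌋=4922; principal=39771-4922=34849; balance=639340-34849=604491
25. interest=⌊604491·77/10000⌋=4654; principal=39771-4654=35117; balance=604491-35117=569374
26. interest=⌊569374·77/10000⌋=4384; principal=39771-4384=35387; balance=569374-35387=533987
27. interest=⌊533987·77/10000⌋=4111; principal=39771-4111=35660; balance=533987-35660=498327
28. interest=⌊498327·77/10000⌋=3837; principal=39771-3837=35934; balance=498327-35934=462393
29. interest=⌊462393·77/10000⌋=3560; principal=39771-3560=36211; balance=462393-36211=426182
30. interest=⌊426182·77/10000⌋=3281; principal=39771-3281=36490; balance=426182-36490=389692
31. interest=⌊389692·77/10000⌋=3000; principal=39771-3000=36771; balance=389692-36771=352921
32. interest=⌊352921·77/10000⌋=2717; principal=39771-2717=37054; balance=352921-37054=315867
33. interest=⌊315867·77/10000⌋=2432; principal=39771-2432=37339; balance=315867-37339=278528
34. interest=⌊278528·77/10000⌋=2144; principal=39771-2144=37627; balance=278528-37627=240901
35. interest=⌊240901·77/10000⌋=1854; principal=39771-1854=37917; balance=240901-37917=202984
36. interest=⌊202984·77/10000⌋=1562; principal=39771-1562=38209; balance=202984-38209=164775
37. interest=⌊164775·77/10000⌋=1268; principal=39771-1268=38503; balance=164775-38503=126272
38. interest=⌊126272·77/10000⌋=972; principal=39771-972=38799; balance=126272-38799=87473
39. interest=⌊87473·77/10000⌋=673; principal=39771-673=39098; balance=87473-39098=48375
40. interest=⌊48375·77/10000⌋=372; principal=39771-372=39399; balance=48375-39399=8976
41. interest=⌊8976·77/10000⌋=69; principal=min(39771-69,8976)=8976; balance=8976-8976=0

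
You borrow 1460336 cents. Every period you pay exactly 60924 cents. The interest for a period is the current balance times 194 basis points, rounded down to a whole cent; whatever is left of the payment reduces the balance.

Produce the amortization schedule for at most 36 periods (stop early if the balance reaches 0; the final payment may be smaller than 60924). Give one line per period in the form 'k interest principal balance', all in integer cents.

1 28330 32594 1427742
2 27698 33226 1394516
3 27053 33871 1360645
4 26396 34528 1326117
5 25726 35198 1290919
6 25043 35881 1255038
7 24347 36577 1218461
8 23638 37286 1181175
9 22914 38010 1143165
10 22177 38747 1104418
11 21425 39499 1064919
12 20659 40265 1024654
13 19878 41046 983608
14 19081 41843 941765
15 18270 42654 899111
16 17442 43482 855629
17 16599 44325 811304
18 15739 45185 766119
19 14862 46062 720057
20 13969 46955 673102
21 13058 47866 625236
22 12129 48795 576441
23 11182 49742 526699
24 10217 50707 475992
25 9234 51690 424302
26 8231 52693 371609
27 7209 53715 317894
28 6167 54757 263137
29 5104 55820 207317
30 4021 56903 150414
31 2918 58006 92408
32 1792 59132 33276
33 645 33276 0

1. interest=⌊1460336·194/10000⌋=28330; principal=60924-28330=32594; balance=1460336-32594=1427742
2. interest=⌊1427742·194/10000⌋=27698; principal=60924-27698=33226; balance=1427742-33226=1394516
3. interest=⌊1394516·194/10000⌋=27053; principal=60924-27053=33871; balance=1394516-33871=1360645
4. interest=⌊1360645·194/10000⌋=26396; principal=60924-26396=34528; balance=1360645-34528=1326117
5. interest=⌊1326117·194/10000⌋=25726; principal=60924-25726=35198; balance=1326117-35198=1290919
6. interest=⌊1290919·194/10000⌋=25043; principal=60924-25043=35881; balance=1290919-35881=1255038
7. interest=⌊1255038·194/10000⌋=24347; principal=60924-24347=36577; balance=1255038-36577=1218461
8. interest=⌊1218461·194/10000⌋=23638; principal=60924-23638=37286; balance=1218461-37286=1181175
9. interest=⌊1181175·194/10000⌋=22914; principal=60924-22914=38010; balance=1181175-38010=1143165
10. interest=⌊1143165·194/10000⌋=22177; principal=60924-22177=38747; balance=1143165-38747=1104418
11. interest=⌊1104418·194/10000⌋=21425; principal=60924-21425=39499; balance=1104418-39499=1064919
12. interest=⌊1064919·194/10000⌋=20659; principal=60924-20659=40265; balance=1064919-40265=1024654
13. interest=⌊1024654·194/10000⌋=19878; principal=60924-19878=41046; balance=1024654-41046=983608
14. interest=⌊983608·194/10000⌋=19081; principal=60924-19081=41843; balance=983608-41843=941765
15. interest=⌊941765·194/10000⌋=18270; principal=60924-18270=42654; balance=941765-42654=899111
16. interest=⌊899111·194/10000⌋=17442; principal=60924-17442=43482; balance=899111-43482=855629
17. interest=⌊855629·194/10000⌋=16599; principal=60924-16599=44325; balance=855629-44325=811304
18. interest=⌊811304·194/10000⌋=15739; principal=60924-15739=45185; balance=811304-45185=766119
19. interest=⌊766119·194/10000⌋=14862; principal=60924-14862=46062; balance=766119-46062=720057
20. interest=⌊720057·194/10000⌋=13969; principal=60924-13969=46955; balance=720057-46955=673102
21. interest=⌊673102·194/10000⌋=13058; principal=60924-13058=47866; balance=673102-47866=625236
22. interest=⌊625236·194/10000⌋=12129; principal=60924-12129=48795; balance=625236-48795=576441
23. interest=⌊576441·194/10000⌋=11182; principal=60924-11182=49742; balance=576441-49742=526699
24. interest=⌊526699·194/10000⌋=10217; principal=60924-10217=50707; balance=526699-50707=475992
25. interest=⌊475992·194/10000⌋=9234; principal=60924-9234=51690; balance=475992-51690=424302
26. interest=⌊424302·194/10000⌋=8231; principal=60924-8231=52693; balance=424302-52693=371609
27. interest=⌊371609·194/10000⌋=7209; principal=60924-7209=53715; balance=371609-53715=317894
28. interest=⌊317894·194/10000⌋=6167; principal=60924-6167=54757; balance=317894-54757=263137
29. interest=⌊263137·194/10000⌋=5104; principal=60924-5104=55820; balance=263137-55820=207317
30. interest=⌊207317·194/10000⌋=4021; principal=60924-4021=56903; balance=207317-56903=150414
31. interest=⌊150414·194/10000⌋=2918; principal=60924-2918=58006; balance=150414-58006=92408
32. interest=⌊92408·194/10000⌋=1792; principal=60924-1792=59132; balance=92408-59132=33276
33. interest=⌊33276·194/10000⌋=645; principal=min(60924-645,33276)=33276; balance=33276-33276=0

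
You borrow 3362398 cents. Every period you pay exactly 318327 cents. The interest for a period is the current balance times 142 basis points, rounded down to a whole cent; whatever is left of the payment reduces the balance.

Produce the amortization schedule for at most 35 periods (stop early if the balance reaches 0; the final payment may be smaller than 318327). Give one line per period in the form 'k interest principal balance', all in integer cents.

1 47746 270581 3091817
2 43903 274424 2817393
3 40006 278321 2539072
4 36054 282273 2256799
5 32046 286281 1970518
6 27981 290346 1680172
7 23858 294469 1385703
8 19676 298651 1087052
9 15436 302891 784161
10 11135 307192 476969
11 6772 311555 165414
12 2348 165414 0

1. interest=⌊3362398·142/10000⌋=47746; principal=318327-47746=270581; balance=3362398-270581=3091817
2. interest=⌊3091817·142/10000⌋=43903; principal=318327-43903=274424; balance=3091817-274424=2817393
3. interest=⌊2817393·142/10000⌋=40006; principal=318327-40006=278321; balance=2817393-278321=2539072
4. interest=⌊2539072·142/10000⌋=36054; principal=318327-36054=282273; balance=2539072-282273=2256799
5. interest=⌊2256799·142/10000⌋=32046; principal=318327-32046=286281; balance=2256799-286281=1970518
6. interest=⌊1970518·142/10000⌋=27981; principal=318327-27981=290346; balance=1970518-290346=1680172
7. interest=⌊1680172·142/10000⌋=23858; principal=318327-23858=294469; balance=1680172-294469=1385703
8. interest=⌊1385703·142/10000⌋=19676; principal=318327-19676=298651; balance=1385703-298651=1087052
9. interest=⌊1087052·142/10000⌋=15436; principal=318327-15436=302891; balance=1087052-302891=784161
10. interest=⌊784161·142/10000⌋=11135; principal=318327-11135=307192; balance=784161-307192=476969
11. interest=⌊476969·142/10000⌋=6772; principal=318327-6772=311555; balance=476969-311555=165414
12. interest=⌊165414·142/10000⌋=2348; principal=min(318327-2348,165414)=165414; balance=165414-165414=0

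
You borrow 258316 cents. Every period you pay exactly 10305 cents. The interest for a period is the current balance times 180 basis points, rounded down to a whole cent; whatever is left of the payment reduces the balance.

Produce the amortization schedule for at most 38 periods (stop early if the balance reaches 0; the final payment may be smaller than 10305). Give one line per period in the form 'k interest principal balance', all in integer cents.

1. interest=⌊258316·180/10000⌋=4649; principal=10305-4649=5656; balance=258316-5656=252660
2. interest=⌊252660·180/10000⌋=4547; principal=10305-4547=5758; balance=252660-5758=246902
3. interest=⌊246902·180/10000⌋=4444; principal=10305-4444=5861; balance=246902-5861=241041
4. interest=⌊241041·180/10000⌋=4338; principal=10305-4338=5967; balance=241041-5967=235074
5. interest=⌊235074·180/10000⌋=4231; principal=10305-4231=6074; balance=235074-6074=229000
6. interest=⌊229000·180/10000⌋=4122; principal=10305-4122=6183; balance=229000-6183=222817
7. interest=⌊222817·180/10000⌋=4010; principal=10305-4010=6295; balance=222817-6295=216522
8. interest=⌊216522·180/10000⌋=3897; principal=10305-3897=6408; balance=216522-6408=210114
9. interest=⌊210114·180/10000⌋=3782; principal=10305-3782=6523; balance=210114-6523=203591
10. interest=⌊203591·180/10000⌋=3664; principal=10305-3664=6641; balance=203591-6641=196950
11. interest=⌊196950·180/10000⌋=3545; principal=10305-3545=6760; balance=196950-6760=190190
12. interest=⌊190190·180/10000⌋=3423; principal=10305-3423=6882; balance=190190-6882=183308
13. interest=⌊183308·180/10000⌋=3299; principal=10305-3299=7006; balance=183308-7006=176302
14. interest=⌊176302·180/10000⌋=3173; principal=10305-3173=7132; balance=176302-7132=169170
15. interest=⌊169170·180/10000⌋=3045; principal=10305-3045=7260; balance=169170-7260=161910
16. interest=⌊161910·180/10000⌋=2914; principal=10305-2914=7391; balance=161910-7391=154519
17. interest=⌊154519·180/10000⌋=2781; principal=10305-2781=7524; balance=154519-7524=146995
18. interest=⌊146995·180/10000⌋=2645; principal=10305-2645=7660; balance=146995-7660=139335
19. interest=⌊139335·180/10000⌋=2508; principal=10305-2508=7797; balance=139335-7797=131538
20. interest=⌊131538·180/10000⌋=2367; principal=10305-2367=7938; balance=131538-7938=123600
21. interest=⌊123600·180/10000⌋=2224; principal=10305-2224=8081; balance=123600-8081=115519
22. interest=⌊115519·180/10000⌋=2079; principal=10305-2079=8226; balance=115519-8226=107293
23. interest=⌊107293·180/10000⌋=1931; principal=10305-1931=8374; balance=107293-8374=98919
24. interest=⌊98919·180/10000⌋=1780; principal=10305-1780=8525; balance=98919-8525=90394
25. interest=⌊90394·180/10000⌋=1627; principal=10305-1627=8678; balance=90394-8678=81716
26. interest=⌊81716·180/10000⌋=1470; principal=10305-1470=8835; balance=81716-8835=72881
27. interest=⌊72881·180/10000⌋=1311; principal=10305-1311=8994; balance=72881-8994=63887
28. interest=⌊63887·180/10000⌋=1149; principal=10305-1149=9156; balance=63887-9156=54731
29. interest=⌊54731·180/10000⌋=985; principal=10305-985=9320; balance=54731-9320=45411
30. interest=⌊45411·180/10000⌋=817; principal=10305-817=9488; balance=45411-9488=35923
31. interest=⌊35923·180/10000⌋=646; principal=10305-646=9659; balance=35923-9659=26264
32. interest=⌊26264·180/10000⌋=472; principal=10305-472=9833; balance=26264-9833=16431
33. interest=⌊16431·180/10000⌋=295; principal=10305-295=10010; balance=16431-10010=6421
34. interest=⌊6421·180/10000⌋=115; principal=min(10305-115,6421)=6421; balance=6421-6421=0

1 4649 5656 252660
2 4547 5758 246902
3 4444 5861 241041
4 4338 5967 235074
5 4231 6074 229000
6 4122 6183 222817
7 4010 6295 216522
8 3897 6408 210114
9 3782 6523 203591
10 3664 6641 196950
11 3545 6760 190190
12 3423 6882 183308
13 3299 7006 176302
14 3173 7132 169170
15 3045 7260 161910
16 2914 7391 154519
17 2781 7524 146995
18 2645 7660 139335
19 2508 7797 131538
20 2367 7938 123600
21 2224 8081 115519
22 2079 8226 107293
23 1931 8374 98919
24 1780 8525 90394
25 1627 8678 81716
26 1470 8835 72881
27 1311 8994 63887
28 1149 9156 54731
29 985 9320 45411
30 817 9488 35923
31 646 9659 26264
32 472 9833 16431
33 295 10010 6421
34 115 6421 0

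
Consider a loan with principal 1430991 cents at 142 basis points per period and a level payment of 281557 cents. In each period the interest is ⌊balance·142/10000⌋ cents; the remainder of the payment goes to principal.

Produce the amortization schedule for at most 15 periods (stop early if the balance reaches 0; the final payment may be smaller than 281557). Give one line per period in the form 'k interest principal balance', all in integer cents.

1. interest=⌊1430991·142/10000⌋=20320; principal=281557-20320=261237; balance=1430991-261237=1169754
2. interest=⌊1169754·142/10000⌋=16610; principal=281557-16610=264947; balance=1169754-264947=904807
3. interest=⌊904807·142/10000⌋=12848; principal=281557-12848=268709; balance=904807-268709=636098
4. interest=⌊636098·142/10000⌋=9032; principal=281557-9032=272525; balance=636098-272525=363573
5. interest=⌊363573·142/10000⌋=5162; principal=281557-5162=276395; balance=363573-276395=87178
6. interest=⌊87178·142/10000⌋=1237; principal=min(281557-1237,87178)=87178; balance=87178-87178=0

1 20320 261237 1169754
2 16610 264947 904807
3 12848 268709 636098
4 9032 272525 363573
5 5162 276395 87178
6 1237 87178 0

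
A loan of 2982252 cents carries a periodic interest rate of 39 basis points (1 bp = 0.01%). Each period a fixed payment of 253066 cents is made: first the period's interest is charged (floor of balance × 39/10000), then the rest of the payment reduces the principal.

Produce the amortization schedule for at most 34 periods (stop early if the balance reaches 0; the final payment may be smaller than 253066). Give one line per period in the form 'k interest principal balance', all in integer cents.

1. interest=⌊2982252·39/10000⌋=11630; principal=253066-11630=241436; balance=2982252-241436=2740816
2. interest=⌊2740816·39/10000⌋=10689; principal=253066-10689=242377; balance=2740816-242377=2498439
3. interest=⌊2498439·39/10000⌋=9743; principal=253066-9743=243323; balance=2498439-243323=2255116
4. interest=⌊2255116·39/10000⌋=8794; principal=253066-8794=244272; balance=2255116-244272=2010844
5. interest=⌊2010844·39/10000⌋=7842; principal=253066-7842=245224; balance=2010844-245224=1765620
6. interest=⌊1765620·39/10000⌋=6885; principal=253066-6885=246181; balance=1765620-246181=1519439
7. interest=⌊1519439·39/10000⌋=5925; principal=253066-5925=247141; balance=1519439-247141=1272298
8. interest=⌊1272298·39/10000⌋=4961; principal=253066-4961=248105; balance=1272298-248105=1024193
9. interest=⌊1024193·39/10000⌋=3994; principal=253066-3994=249072; balance=1024193-249072=775121
10. interest=⌊775121·39/10000⌋=3022; principal=253066-3022=250044; balance=775121-250044=525077
11. interest=⌊525077·39/10000⌋=2047; principal=253066-2047=251019; balance=525077-251019=274058
12. interest=⌊274058·39/10000⌋=1068; principal=253066-1068=251998; balance=274058-251998=22060
13. interest=⌊22060·39/10000⌋=86; principal=min(253066-86,22060)=22060; balance=22060-22060=0

1 11630 241436 2740816
2 10689 242377 2498439
3 9743 243323 2255116
4 8794 244272 2010844
5 7842 245224 1765620
6 6885 246181 1519439
7 5925 247141 1272298
8 4961 248105 1024193
9 3994 249072 775121
10 3022 250044 525077
11 2047 251019 274058
12 1068 251998 22060
13 86 22060 0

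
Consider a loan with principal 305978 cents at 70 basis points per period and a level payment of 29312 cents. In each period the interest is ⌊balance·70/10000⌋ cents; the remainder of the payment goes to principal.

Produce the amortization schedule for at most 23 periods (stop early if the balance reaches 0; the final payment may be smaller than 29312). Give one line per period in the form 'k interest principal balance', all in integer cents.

1. interest=⌊305978·70/10000⌋=2141; principal=29312-2141=27171; balance=305978-27171=278807
2. interest=⌊278807·70/10000⌋=1951; principal=29312-1951=27361; balance=278807-27361=251446
3. interest=⌊251446·70/10000⌋=1760; principal=29312-1760=27552; balance=251446-27552=223894
4. interest=⌊223894·70/10000⌋=1567; principal=29312-1567=27745; balance=223894-27745=196149
5. interest=⌊196149·70/10000⌋=1373; principal=29312-1373=27939; balance=196149-27939=168210
6. interest=⌊168210·70/10000⌋=1177; principal=29312-1177=28135; balance=168210-28135=140075
7. interest=⌊140075·70/10000⌋=980; principal=29312-980=28332; balance=140075-28332=111743
8. interest=⌊111743·70/10000⌋=782; principal=29312-782=28530; balance=111743-28530=83213
9. interest=⌊83213·70/10000⌋=582; principal=29312-582=28730; balance=83213-28730=54483
10. interest=⌊54483·70/10000⌋=381; principal=29312-381=28931; balance=54483-28931=25552
11. interest=⌊25552·70/10000⌋=178; principal=min(29312-178,25552)=25552; balance=25552-25552=0

1 2141 27171 278807
2 1951 27361 251446
3 1760 27552 223894
4 1567 27745 196149
5 1373 27939 168210
6 1177 28135 140075
7 980 28332 111743
8 782 28530 83213
9 582 28730 54483
10 381 28931 25552
11 178 25552 0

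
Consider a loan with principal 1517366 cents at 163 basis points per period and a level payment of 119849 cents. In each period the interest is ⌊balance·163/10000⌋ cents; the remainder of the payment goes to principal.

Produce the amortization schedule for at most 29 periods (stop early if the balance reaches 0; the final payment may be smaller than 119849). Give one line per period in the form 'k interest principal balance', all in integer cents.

1. interest=⌊1517366·163/10000⌋=24733; principal=119849-24733=95116; balance=1517366-95116=1422250
2. interest=⌊1422250·163/10000⌋=23182; principal=119849-23182=96667; balance=1422250-96667=1325583
3. interest=⌊1325583·163/10000⌋=21607; principal=119849-21607=98242; balance=1325583-98242=1227341
4. interest=⌊1227341·163/10000⌋=20005; principal=119849-20005=99844; balance=1227341-99844=1127497
5. interest=⌊1127497·163/10000⌋=18378; principal=119849-18378=101471; balance=1127497-101471=1026026
6. interest=⌊1026026·163/10000⌋=16724; principal=119849-16724=103125; balance=1026026-103125=922901
7. interest=⌊922901·163/10000⌋=15043; principal=119849-15043=104806; balance=922901-104806=818095
8. interest=⌊818095·163/10000⌋=13334; principal=119849-13334=106515; balance=818095-106515=711580
9. interest=⌊711580·163/10000⌋=11598; principal=119849-11598=108251; balance=711580-108251=603329
10. interest=⌊603329·163/10000⌋=9834; principal=119849-9834=110015; balance=603329-110015=493314
11. interest=⌊493314·163/10000⌋=8041; principal=119849-8041=111808; balance=493314-111808=381506
12. interest=⌊381506·163/10000⌋=6218; principal=119849-6218=113631; balance=381506-113631=267875
13. interest=⌊267875·163/10000⌋=4366; principal=119849-4366=115483; balance=267875-115483=152392
14. interest=⌊152392·163/10000⌋=2483; principal=119849-2483=117366; balance=152392-117366=35026
15. interest=⌊35026·163/10000⌋=570; principal=min(119849-570,35026)=35026; balance=35026-35026=0

1 24733 95116 1422250
2 23182 96667 1325583
3 21607 98242 1227341
4 20005 99844 1127497
5 18378 101471 1026026
6 16724 103125 922901
7 15043 104806 818095
8 13334 106515 711580
9 11598 108251 603329
10 9834 110015 493314
11 8041 111808 381506
12 6218 113631 267875
13 4366 115483 152392
14 2483 117366 35026
15 570 35026 0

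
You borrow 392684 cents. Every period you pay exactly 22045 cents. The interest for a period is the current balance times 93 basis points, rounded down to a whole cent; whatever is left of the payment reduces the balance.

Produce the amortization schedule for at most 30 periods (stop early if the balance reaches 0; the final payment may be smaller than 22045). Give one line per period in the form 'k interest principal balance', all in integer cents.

1. interest=⌊392684·93/10000⌋=3651; principal=22045-3651=18394; balance=392684-18394=374290
2. interest=⌊374290·93/10000⌋=3480; principal=22045-3480=18565; balance=374290-18565=355725
3. interest=⌊355725·93/10000⌋=3308; principal=22045-3308=18737; balance=355725-18737=336988
4. interest=⌊336988·93/10000⌋=3133; principal=22045-3133=18912; balance=336988-18912=318076
5. interest=⌊318076·93/10000⌋=2958; principal=22045-2958=19087; balance=318076-19087=298989
6. interest=⌊298989·93/10000⌋=2780; principal=22045-2780=19265; balance=298989-19265=279724
7. interest=⌊279724·93/10000⌋=2601; principal=22045-2601=19444; balance=279724-19444=260280
8. interest=⌊260280·93/10000⌋=2420; principal=22045-2420=19625; balance=260280-19625=240655
9. interest=⌊240655·93/10000⌋=2238; principal=22045-2238=19807; balance=240655-19807=220848
10. interest=⌊220848·93/10000⌋=2053; principal=22045-2053=19992; balance=220848-19992=200856
11. interest=⌊200856·93/10000⌋=1867; principal=22045-1867=20178; balance=200856-20178=180678
12. interest=⌊180678·93/10000⌋=1680; principal=22045-1680=20365; balance=180678-20365=160313
13. interest=⌊160313·93/10000⌋=1490; principal=22045-1490=20555; balance=160313-20555=139758
14. interest=⌊139758·93/10000⌋=1299; principal=22045-1299=20746; balance=139758-20746=119012
15. interest=⌊119012·93/10000⌋=1106; principal=22045-1106=20939; balance=119012-20939=98073
16. interest=⌊98073·93/10000⌋=912; principal=22045-912=21133; balance=98073-21133=76940
17. interest=⌊76940·93/10000⌋=715; principal=22045-715=21330; balance=76940-21330=55610
18. interest=⌊55610·93/10000⌋=517; principal=22045-517=21528; balance=55610-21528=34082
19. interest=⌊34082·93/10000⌋=316; principal=22045-316=21729; balance=34082-21729=12353
20. interest=⌊12353·93/10000⌋=114; principal=min(22045-114,12353)=12353; balance=12353-12353=0

1 3651 18394 374290
2 3480 18565 355725
3 3308 18737 336988
4 3133 18912 318076
5 2958 19087 298989
6 2780 19265 279724
7 2601 19444 260280
8 2420 19625 240655
9 2238 19807 220848
10 2053 19992 200856
11 1867 20178 180678
12 1680 20365 160313
13 1490 20555 139758
14 1299 20746 119012
15 1106 20939 98073
16 912 21133 76940
17 715 21330 55610
18 517 21528 34082
19 316 21729 12353
20 114 12353 0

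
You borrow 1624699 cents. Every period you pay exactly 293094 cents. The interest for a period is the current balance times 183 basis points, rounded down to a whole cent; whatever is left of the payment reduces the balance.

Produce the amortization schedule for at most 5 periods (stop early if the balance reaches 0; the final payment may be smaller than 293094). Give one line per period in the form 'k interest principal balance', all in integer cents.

1 29731 263363 1361336
2 24912 268182 1093154
3 20004 273090 820064
4 15007 278087 541977
5 9918 283176 258801

1. interest=⌊1624699·183/10000⌋=29731; principal=293094-29731=263363; balance=1624699-263363=1361336
2. interest=⌊1361336·183/10000⌋=24912; principal=293094-24912=268182; balance=1361336-268182=1093154
3. interest=⌊1093154·183/10000⌋=20004; principal=293094-20004=273090; balance=1093154-273090=820064
4. interest=⌊820064·183/10000⌋=15007; principal=293094-15007=278087; balance=820064-278087=541977
5. interest=⌊541977·183/10000⌋=9918; principal=293094-9918=283176; balance=541977-283176=258801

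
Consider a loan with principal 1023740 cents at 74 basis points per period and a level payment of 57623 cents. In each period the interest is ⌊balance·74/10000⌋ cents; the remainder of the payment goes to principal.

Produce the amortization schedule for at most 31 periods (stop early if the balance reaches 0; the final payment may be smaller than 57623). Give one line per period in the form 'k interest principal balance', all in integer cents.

1 7575 50048 973692
2 7205 50418 923274
3 6832 50791 872483
4 6456 51167 821316
5 6077 51546 769770
6 5696 51927 717843
7 5312 52311 665532
8 4924 52699 612833
9 4534 53089 559744
10 4142 53481 506263
11 3746 53877 452386
12 3347 54276 398110
13 2946 54677 343433
14 2541 55082 288351
15 2133 55490 232861
16 1723 55900 176961
17 1309 56314 120647
18 892 56731 63916
19 472 57151 6765
20 50 6765 0

1. interest=⌊1023740·74/10000⌋=7575; principal=57623-7575=50048; balance=1023740-50048=973692
2. interest=⌊973692·74/10000⌋=7205; principal=57623-7205=50418; balance=973692-50418=923274
3. interest=⌊923274·74/10000⌋=6832; principal=57623-6832=50791; balance=923274-50791=872483
4. interest=⌊872483·74/10000⌋=6456; principal=57623-6456=51167; balance=872483-51167=821316
5. interest=⌊821316·74/10000⌋=6077; principal=57623-6077=51546; balance=821316-51546=769770
6. interest=⌊769770·74/10000⌋=5696; principal=57623-5696=51927; balance=769770-51927=717843
7. interest=⌊717843·74/10000⌋=5312; principal=57623-5312=52311; balance=717843-52311=665532
8. interest=⌊665532·74/10000⌋=4924; principal=57623-4924=52699; balance=665532-52699=612833
9. interest=⌊612833·74/10000⌋=4534; principal=57623-4534=53089; balance=612833-53089=559744
10. interest=⌊559744·74/10000⌋=4142; principal=57623-4142=53481; balance=559744-53481=506263
11. interest=⌊506263·74/10000⌋=3746; principal=57623-3746=53877; balance=506263-53877=452386
12. interest=⌊452386·74/10000⌋=3347; principal=57623-3347=54276; balance=452386-54276=398110
13. interest=⌊398110·74/10000⌋=2946; principal=57623-2946=54677; balance=398110-54677=343433
14. interest=⌊343433·74/10000⌋=2541; principal=57623-2541=55082; balance=343433-55082=288351
15. interest=⌊288351·74/10000⌋=2133; principal=57623-2133=55490; balance=288351-55490=232861
16. interest=⌊232861·74/10000⌋=1723; principal=57623-1723=55900; balance=232861-55900=176961
17. interest=⌊176961·74/10000⌋=1309; principal=57623-1309=56314; balance=176961-56314=120647
18. interest=⌊120647·74/10000⌋=892; principal=57623-892=56731; balance=120647-56731=63916
19. interest=⌊63916·74/10000⌋=472; principal=57623-472=57151; balance=63916-57151=6765
20. interest=⌊6765·74/10000⌋=50; principal=min(57623-50,6765)=6765; balance=6765-6765=0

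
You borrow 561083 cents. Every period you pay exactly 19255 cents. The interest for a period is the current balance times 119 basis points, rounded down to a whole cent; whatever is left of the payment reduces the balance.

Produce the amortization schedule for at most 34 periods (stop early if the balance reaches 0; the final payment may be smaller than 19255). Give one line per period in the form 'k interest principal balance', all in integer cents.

1. interest=⌊561083·119/10000⌋=6676; principal=19255-6676=12579; balance=561083-12579=548504
2. interest=⌊548504·119/10000⌋=6527; principal=19255-6527=12728; balance=548504-12728=535776
3. interest=⌊535776·119/10000⌋=6375; principal=19255-6375=12880; balance=535776-12880=522896
4. interest=⌊522896·119/10000⌋=6222; principal=19255-6222=13033; balance=522896-13033=509863
5. interest=⌊509863·119/10000⌋=6067; principal=19255-6067=13188; balance=509863-13188=496675
6. interest=⌊496675·119/10000⌋=5910; principal=19255-5910=13345; balance=496675-13345=483330
7. interest=⌊483330·119/10000⌋=5751; principal=19255-5751=13504; balance=483330-13504=469826
8. interest=⌊469826·119/10000⌋=5590; principal=19255-5590=13665; balance=469826-13665=456161
9. interest=⌊456161·119/10000⌋=5428; principal=19255-5428=13827; balance=456161-13827=442334
10. interest=⌊442334·119/10000⌋=5263; principal=19255-5263=13992; balance=442334-13992=428342
11. interest=⌊428342·119/10000⌋=5097; principal=19255-5097=14158; balance=428342-14158=414184
12. interest=⌊414184·119/10000⌋=4928; principal=19255-4928=14327; balance=414184-14327=399857
13. interest=⌊399857·119/10000⌋=4758; principal=19255-4758=14497; balance=399857-14497=385360
14. interest=⌊385360·119/10000⌋=4585; principal=19255-4585=14670; balance=385360-14670=370690
15. interest=⌊370690·119/10000⌋=4411; principal=19255-4411=14844; balance=370690-14844=355846
16. interest=⌊355846·119/10000⌋=4234; principal=19255-4234=15021; balance=355846-15021=340825
17. interest=⌊340825·119/10000⌋=4055; principal=19255-4055=15200; balance=340825-15200=325625
18. interest=⌊325625·119/10000⌋=3874; principal=19255-3874=15381; balance=325625-15381=310244
19. interest=⌊310244·119/10000⌋=3691; principal=19255-3691=15564; balance=310244-15564=294680
20. interest=⌊294680·119/10000⌋=3506; principal=19255-3506=15749; balance=294680-15749=278931
21. interest=⌊278931·119/10000⌋=3319; principal=19255-3319=15936; balance=278931-15936=262995
22. interest=⌊262995·119/10000⌋=3129; principal=19255-3129=16126; balance=262995-16126=246869
23. interest=⌊246869·119/10000⌋=2937; principal=19255-2937=16318; balance=246869-16318=230551
24. interest=⌊230551·119/10000⌋=2743; principal=19255-2743=16512; balance=230551-16512=214039
25. interest=⌊214039·119/10000⌋=2547; principal=19255-2547=16708; balance=214039-16708=197331
26. interest=⌊197331·119/10000⌋=2348; principal=19255-2348=16907; balance=197331-16907=180424
27. interest=⌊180424·119/10000⌋=2147; principal=19255-2147=17108; balance=180424-17108=163316
28. interest=⌊163316·119/10000⌋=1943; principal=19255-1943=17312; balance=163316-17312=146004
29. interest=⌊146004·119/10000⌋=1737; principal=19255-1737=17518; balance=146004-17518=128486
30. interest=⌊128486·119/10000⌋=1528; principal=19255-1528=17727; balance=128486-17727=110759
31. interest=⌊110759·119/10000⌋=1318; principal=19255-1318=17937; balance=110759-17937=92822
32. interest=⌊92822·119/10000⌋=1104; principal=19255-1104=18151; balance=92822-18151=74671
33. interest=⌊74671·119/10000⌋=888; principal=19255-888=18367; balance=74671-18367=56304
34. interest=⌊56304·119/10000⌋=670; principal=19255-670=18585; balance=56304-18585=37719

1 6676 12579 548504
2 6527 12728 535776
3 6375 12880 522896
4 6222 13033 509863
5 6067 13188 496675
6 5910 13345 483330
7 5751 13504 469826
8 5590 13665 456161
9 5428 13827 442334
10 5263 13992 428342
11 5097 14158 414184
12 4928 14327 399857
13 4758 14497 385360
14 4585 14670 370690
15 4411 14844 355846
16 4234 15021 340825
17 4055 15200 325625
18 3874 15381 310244
19 3691 15564 294680
20 3506 15749 278931
21 3319 15936 262995
22 3129 16126 246869
23 2937 16318 230551
24 2743 16512 214039
25 2547 16708 197331
26 2348 16907 180424
27 2147 17108 163316
28 1943 17312 146004
29 1737 17518 128486
30 1528 17727 110759
31 1318 17937 92822
32 1104 18151 74671
33 888 18367 56304
34 670 18585 37719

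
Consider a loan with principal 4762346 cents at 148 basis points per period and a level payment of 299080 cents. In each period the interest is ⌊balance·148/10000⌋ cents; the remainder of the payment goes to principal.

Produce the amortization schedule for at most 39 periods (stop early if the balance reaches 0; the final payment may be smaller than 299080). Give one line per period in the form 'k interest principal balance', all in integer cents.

1. interest=⌊4762346·148/10000⌋=70482; principal=299080-70482=228598; balance=4762346-228598=4533748
2. interest=⌊4533748·148/10000⌋=67099; principal=299080-67099=231981; balance=4533748-231981=4301767
3. interest=⌊4301767·148/10000⌋=63666; principal=299080-63666=235414; balance=4301767-235414=4066353
4. interest=⌊4066353·148/10000⌋=60182; principal=299080-60182=238898; balance=4066353-238898=3827455
5. interest=⌊3827455·148/10000⌋=56646; principal=299080-56646=242434; balance=3827455-242434=3585021
6. interest=⌊3585021·148/10000⌋=53058; principal=299080-53058=246022; balance=3585021-246022=3338999
7. interest=⌊3338999·148/10000⌋=49417; principal=299080-49417=249663; balance=3338999-249663=3089336
8. interest=⌊3089336·148/10000⌋=45722; principal=299080-45722=253358; balance=3089336-253358=2835978
9. interest=⌊2835978·148/10000⌋=41972; principal=299080-41972=257108; balance=2835978-257108=2578870
10. interest=⌊2578870·148/10000⌋=38167; principal=299080-38167=260913; balance=2578870-260913=2317957
11. interest=⌊2317957·148/10000⌋=34305; principal=299080-34305=264775; balance=2317957-264775=2053182
12. interest=⌊2053182·148/10000⌋=30387; principal=299080-30387=268693; balance=2053182-268693=1784489
13. interest=⌊1784489·148/10000⌋=26410; principal=299080-26410=272670; balance=1784489-272670=1511819
14. interest=⌊1511819·148/10000⌋=22374; principal=299080-22374=276706; balance=1511819-276706=1235113
15. interest=⌊1235113·148/10000⌋=18279; principal=299080-18279=280801; balance=1235113-280801=954312
16. interest=⌊954312·148/10000⌋=14123; principal=299080-14123=284957; balance=954312-284957=669355
17. interest=⌊669355·148/10000⌋=9906; principal=299080-9906=289174; balance=669355-289174=380181
18. interest=⌊380181·148/10000⌋=5626; principal=299080-5626=293454; balance=380181-293454=86727
19. interest=⌊86727·148/10000⌋=1283; principal=min(299080-1283,86727)=86727; balance=86727-86727=0

1 70482 228598 4533748
2 67099 231981 4301767
3 63666 235414 4066353
4 60182 238898 3827455
5 56646 242434 3585021
6 53058 246022 3338999
7 49417 249663 3089336
8 45722 253358 2835978
9 41972 257108 2578870
10 38167 260913 2317957
11 34305 264775 2053182
12 30387 268693 1784489
13 26410 272670 1511819
14 22374 276706 1235113
15 18279 280801 954312
16 14123 284957 669355
17 9906 289174 380181
18 5626 293454 86727
19 1283 86727 0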